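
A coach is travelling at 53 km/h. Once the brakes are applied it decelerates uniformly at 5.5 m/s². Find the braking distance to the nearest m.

Braking distance ≈ 20 m

53 km/h ÷ 3.6 = 14.7222 m/s.
Braking distance = v²/(2a) = 14.7222² / (2 × 5.500) = 216.743 / 11.000 = 19.704 m.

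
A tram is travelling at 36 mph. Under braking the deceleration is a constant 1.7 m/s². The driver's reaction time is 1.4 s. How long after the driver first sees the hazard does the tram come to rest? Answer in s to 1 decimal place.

Total time ≈ 10.9 s

36 mph × 0.44704 = 16.0934 m/s.
Braking time = v/a = 16.0934 / 1.700 = 9.467 s.
Total = 1.4 + 9.467 = 10.867 s.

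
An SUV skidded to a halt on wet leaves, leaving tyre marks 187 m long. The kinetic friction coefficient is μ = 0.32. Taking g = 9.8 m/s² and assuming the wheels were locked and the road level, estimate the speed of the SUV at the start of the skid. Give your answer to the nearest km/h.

Deceleration a = μg = 0.32 × 9.8 = 3.136 m/s².
v = √(2a·d) = √(2 × 3.136 × 187) = √1172.864 = 34.2471 m/s.
= 34.2471 × 3.6 = 123.290 km/h.

Initial speed ≈ 123 km/h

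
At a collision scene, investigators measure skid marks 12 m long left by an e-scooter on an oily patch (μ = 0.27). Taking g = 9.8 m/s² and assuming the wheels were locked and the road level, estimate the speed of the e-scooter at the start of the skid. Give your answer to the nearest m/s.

Initial speed ≈ 8 m/s

Deceleration a = μg = 0.27 × 9.8 = 2.646 m/s².
v = √(2a·d) = √(2 × 2.646 × 12) = √63.504 = 7.9689 m/s.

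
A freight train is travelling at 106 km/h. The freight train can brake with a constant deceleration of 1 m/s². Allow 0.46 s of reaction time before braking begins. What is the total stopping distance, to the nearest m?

Total stopping distance ≈ 447 m

106 km/h ÷ 3.6 = 29.4444 m/s.
Reaction distance = v·t_r = 29.4444 × 0.46 = 13.544 m.
Braking distance = v²/(2a) = 29.4444² / (2 × 1.000) = 866.973 / 2.000 = 433.486 m.
Total = 13.544 + 433.486 = 447.030 m.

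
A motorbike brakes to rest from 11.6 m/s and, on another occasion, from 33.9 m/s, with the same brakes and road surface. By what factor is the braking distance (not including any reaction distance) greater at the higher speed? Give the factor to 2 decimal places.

Factor ≈ 8.54

Braking distance d = v²/(2a), so with a fixed, d ∝ v².
Factor = (33.9/11.6)² = 2.9224² = 8.5404.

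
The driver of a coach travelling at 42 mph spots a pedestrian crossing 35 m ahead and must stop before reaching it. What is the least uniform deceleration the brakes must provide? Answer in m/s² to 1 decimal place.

42 mph × 0.44704 = 18.7757 m/s.
v² = 2a·d ⇒ a = v²/(2d) = 18.7757² / (2 × 35.000) = 352.527 / 70.000 = 5.0361 m/s².

Required deceleration ≈ 5.0 m/s²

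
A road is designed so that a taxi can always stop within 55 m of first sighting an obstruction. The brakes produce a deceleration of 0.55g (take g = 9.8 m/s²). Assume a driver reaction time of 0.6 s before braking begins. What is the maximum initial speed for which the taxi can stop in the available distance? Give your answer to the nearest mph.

a = 0.55 × 9.8 = 5.390 m/s².
Stopping distance: v·t_r + v²/(2a) = 55 with t_r = 0.6 s and a = 5.390 m/s².
So v² + 6.468 v − 592.90 = 0.
Positive root: v = −a·t_r + √((a·t_r)² + 2a·d) = −3.234 + √(10.459 + 592.90) = 21.3294 m/s.
21.3294 m/s ÷ 0.44704 = 47.713 mph.

Maximum speed ≈ 48 mph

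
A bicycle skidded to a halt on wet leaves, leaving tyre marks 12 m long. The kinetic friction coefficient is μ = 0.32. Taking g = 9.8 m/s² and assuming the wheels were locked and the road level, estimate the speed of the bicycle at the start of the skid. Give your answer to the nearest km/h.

Initial speed ≈ 31 km/h

Deceleration a = μg = 0.32 × 9.8 = 3.136 m/s².
v = √(2a·d) = √(2 × 3.136 × 12) = √75.264 = 8.6755 m/s.
= 8.6755 × 3.6 = 31.232 km/h.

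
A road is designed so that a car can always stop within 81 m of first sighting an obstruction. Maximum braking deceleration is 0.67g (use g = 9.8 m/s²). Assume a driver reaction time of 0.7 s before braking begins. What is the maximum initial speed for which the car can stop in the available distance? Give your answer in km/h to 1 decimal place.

a = 0.67 × 9.8 = 6.566 m/s².
Stopping distance: v·t_r + v²/(2a) = 81 with t_r = 0.7 s and a = 6.566 m/s².
So v² + 9.192 v − 1063.69 = 0.
Positive root: v = −a·t_r + √((a·t_r)² + 2a·d) = −4.596 + √(21.123 + 1063.69) = 28.3405 m/s.
28.3405 m/s × 3.6 = 102.026 km/h.

Maximum speed ≈ 102.0 km/h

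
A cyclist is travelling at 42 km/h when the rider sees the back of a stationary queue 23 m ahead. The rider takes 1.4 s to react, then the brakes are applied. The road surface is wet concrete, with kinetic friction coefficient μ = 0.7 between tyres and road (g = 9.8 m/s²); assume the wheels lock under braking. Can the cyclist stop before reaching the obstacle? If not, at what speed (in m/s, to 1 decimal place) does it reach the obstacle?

42 km/h ÷ 3.6 = 11.6667 m/s.
a = μg = 0.7 × 9.8 = 6.860 m/s².
Reaction distance = 11.6667 × 1.4 = 16.333 m.
Braking distance needed to stop: v²/(2a) = 136.112 / 13.720 = 9.921 m, so total needed = 16.333 + 9.921 = 26.254 m > 23 m — it cannot stop.
Distance remaining when braking begins: 23 − 16.333 = 6.667 m.
v² = v₀² − 2a·d = 136.112 − 2 × 6.860 × 6.667 = 44.641 m²/s².
v = √44.641 = 6.681 m/s.

No — it strikes the obstacle at 6.7 m/s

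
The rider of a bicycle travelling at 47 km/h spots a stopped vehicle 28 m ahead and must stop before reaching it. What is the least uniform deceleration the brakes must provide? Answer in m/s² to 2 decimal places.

47 km/h ÷ 3.6 = 13.0556 m/s.
v² = 2a·d ⇒ a = v²/(2d) = 13.0556² / (2 × 28.000) = 170.449 / 56.000 = 3.0437 m/s².

Required deceleration ≈ 3.04 m/s²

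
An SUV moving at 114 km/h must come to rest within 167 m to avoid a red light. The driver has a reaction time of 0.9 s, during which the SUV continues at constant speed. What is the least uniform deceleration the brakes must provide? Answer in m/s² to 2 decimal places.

114 km/h ÷ 3.6 = 31.6667 m/s.
Distance covered during reaction = 31.6667 × 0.9 = 28.500 m.
Distance available for braking: 167 − 28.500 = 138.500 m.
v² = 2a·d ⇒ a = v²/(2d) = 31.6667² / (2 × 138.500) = 1002.780 / 277.000 = 3.6201 m/s².

Required deceleration ≈ 3.62 m/s²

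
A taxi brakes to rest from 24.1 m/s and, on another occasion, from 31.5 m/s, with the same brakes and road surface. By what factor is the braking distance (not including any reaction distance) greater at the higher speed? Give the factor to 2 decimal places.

Factor ≈ 1.71

Braking distance d = v²/(2a), so with a fixed, d ∝ v².
Factor = (31.5/24.1)² = 1.3071² = 1.7085.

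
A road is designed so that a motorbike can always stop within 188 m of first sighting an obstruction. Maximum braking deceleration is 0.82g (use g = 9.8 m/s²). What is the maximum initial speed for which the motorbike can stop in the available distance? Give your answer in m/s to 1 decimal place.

a = 0.82 × 9.8 = 8.036 m/s².
v²/(2a) = d ⇒ v = √(2 × 8.036 × 188) = √3021.54 = 54.9685 m/s.

Maximum speed ≈ 55.0 m/s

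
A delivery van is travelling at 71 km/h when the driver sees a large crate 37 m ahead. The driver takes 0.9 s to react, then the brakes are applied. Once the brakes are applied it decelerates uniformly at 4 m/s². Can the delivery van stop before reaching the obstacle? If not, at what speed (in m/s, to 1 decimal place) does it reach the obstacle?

No — it strikes the obstacle at 15.3 m/s

71 km/h ÷ 3.6 = 19.7222 m/s.
Reaction distance = 19.7222 × 0.9 = 17.750 m.
Braking distance needed to stop: v²/(2a) = 388.965 / 8.000 = 48.621 m, so total needed = 17.750 + 48.621 = 66.371 m > 37 m — it cannot stop.
Distance remaining when braking begins: 37 − 17.750 = 19.250 m.
v² = v₀² − 2a·d = 388.965 − 2 × 4.000 × 19.250 = 234.965 m²/s².
v = √234.965 = 15.329 m/s.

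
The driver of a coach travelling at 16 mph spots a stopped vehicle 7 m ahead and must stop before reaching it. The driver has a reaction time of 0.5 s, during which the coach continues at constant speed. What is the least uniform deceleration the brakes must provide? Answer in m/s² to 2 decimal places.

16 mph × 0.44704 = 7.1526 m/s.
Distance covered during reaction = 7.1526 × 0.5 = 3.576 m.
Distance available for braking: 7 − 3.576 = 3.424 m.
v² = 2a·d ⇒ a = v²/(2d) = 7.1526² / (2 × 3.424) = 51.160 / 6.848 = 7.4708 m/s².

Required deceleration ≈ 7.47 m/s²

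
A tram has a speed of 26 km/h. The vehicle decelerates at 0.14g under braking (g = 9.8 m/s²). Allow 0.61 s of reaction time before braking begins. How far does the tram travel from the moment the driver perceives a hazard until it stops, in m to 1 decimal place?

Total stopping distance ≈ 23.4 m

26 km/h ÷ 3.6 = 7.2222 m/s.
a = 0.14 × 9.8 = 1.372 m/s².
Reaction distance = v·t_r = 7.2222 × 0.61 = 4.406 m.
Braking distance = v²/(2a) = 7.2222² / (2 × 1.372) = 52.160 / 2.744 = 19.009 m.
Total = 4.406 + 19.009 = 23.415 m.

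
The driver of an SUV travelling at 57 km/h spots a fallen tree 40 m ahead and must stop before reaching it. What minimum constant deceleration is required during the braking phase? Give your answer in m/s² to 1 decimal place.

Required deceleration ≈ 3.1 m/s²

57 km/h ÷ 3.6 = 15.8333 m/s.
v² = 2a·d ⇒ a = v²/(2d) = 15.8333² / (2 × 40.000) = 250.693 / 80.000 = 3.1337 m/s².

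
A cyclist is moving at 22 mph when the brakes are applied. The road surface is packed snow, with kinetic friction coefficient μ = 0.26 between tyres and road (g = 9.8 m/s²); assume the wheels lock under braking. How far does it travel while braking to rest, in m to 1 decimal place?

Braking distance ≈ 19.0 m

22 mph × 0.44704 = 9.8349 m/s.
a = μg = 0.26 × 9.8 = 2.548 m/s².
Braking distance = v²/(2a) = 9.8349² / (2 × 2.548) = 96.725 / 5.096 = 18.981 m.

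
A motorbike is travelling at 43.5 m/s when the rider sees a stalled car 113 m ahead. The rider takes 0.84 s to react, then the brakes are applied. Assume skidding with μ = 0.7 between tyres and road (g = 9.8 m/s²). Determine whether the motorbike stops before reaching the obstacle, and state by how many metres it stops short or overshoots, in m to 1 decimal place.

No — it overshoots by 61.5 m

a = μg = 0.7 × 9.8 = 6.860 m/s².
Reaction distance = 43.5000 × 0.84 = 36.540 m.
Braking distance = v²/(2a) = 1892.250 / 13.720 = 137.919 m.
Total stopping distance = 36.540 + 137.919 = 174.459 m, vs 113 m available — it cannot stop in time and overshoots by 174.459 − 113 = 61.459 m.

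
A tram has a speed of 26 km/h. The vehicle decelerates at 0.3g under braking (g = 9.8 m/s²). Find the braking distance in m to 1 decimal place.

Braking distance ≈ 8.9 m

26 km/h ÷ 3.6 = 7.2222 m/s.
a = 0.3 × 9.8 = 2.940 m/s².
Braking distance = v²/(2a) = 7.2222² / (2 × 2.940) = 52.160 / 5.880 = 8.871 m.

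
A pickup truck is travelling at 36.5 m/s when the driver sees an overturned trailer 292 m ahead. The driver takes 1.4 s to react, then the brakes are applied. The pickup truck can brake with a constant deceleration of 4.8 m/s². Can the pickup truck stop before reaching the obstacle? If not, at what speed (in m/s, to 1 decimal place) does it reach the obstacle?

Reaction distance = 36.5000 × 1.4 = 51.100 m.
Braking distance = v²/(2a) = 1332.250 / 9.600 = 138.776 m.
Total stopping distance = 51.100 + 138.776 = 189.876 m, vs 292 m available — it stops with 292 − 189.876 = 102.124 m to spare.

Yes — it stops about 102.1 m short of the obstacle, so it never reaches it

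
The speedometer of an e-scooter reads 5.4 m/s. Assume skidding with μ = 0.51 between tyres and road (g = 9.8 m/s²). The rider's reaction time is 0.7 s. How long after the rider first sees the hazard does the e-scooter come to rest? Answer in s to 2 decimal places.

Total time ≈ 1.78 s

a = μg = 0.51 × 9.8 = 4.998 m/s².
Braking time = v/a = 5.4000 / 4.998 = 1.080 s.
Total = 0.7 + 1.080 = 1.780 s.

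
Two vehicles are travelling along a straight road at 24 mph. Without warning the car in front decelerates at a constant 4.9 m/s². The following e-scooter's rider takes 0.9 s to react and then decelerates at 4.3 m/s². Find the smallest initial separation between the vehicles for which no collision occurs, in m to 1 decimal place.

Minimum gap ≈ 11.3 m

24 mph × 0.44704 = 10.7290 m/s.
Leader travels v²/(2a_L) = 115.111 / 9.800 = 11.746 m before stopping.
Follower covers v·t_r = 10.7290 × 0.9 = 9.656 m while reacting, then v²/(2a_F) = 115.111 / 8.600 = 13.385 m while braking, for a total of 9.656 + 13.385 = 23.041 m.
Since a_F ≤ a_L and the follower starts braking later, the follower is never slower than the leader, so the closest approach is when both have stopped.
Minimum gap = 23.041 − 11.746 = 11.295 m.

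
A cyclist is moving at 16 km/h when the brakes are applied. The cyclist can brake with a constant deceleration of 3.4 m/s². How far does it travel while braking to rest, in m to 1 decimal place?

Braking distance ≈ 2.9 m

16 km/h ÷ 3.6 = 4.4444 m/s.
Braking distance = v²/(2a) = 4.4444² / (2 × 3.400) = 19.753 / 6.800 = 2.905 m.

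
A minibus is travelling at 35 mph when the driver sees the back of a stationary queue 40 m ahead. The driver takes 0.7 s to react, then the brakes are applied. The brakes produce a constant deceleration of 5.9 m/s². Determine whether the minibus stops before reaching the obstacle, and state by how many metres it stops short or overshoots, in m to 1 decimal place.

Yes — it stops 8.3 m short of the obstacle

35 mph × 0.44704 = 15.6464 m/s.
Reaction distance = 15.6464 × 0.7 = 10.952 m.
Braking distance = v²/(2a) = 244.810 / 11.800 = 20.747 m.
Total stopping distance = 10.952 + 20.747 = 31.699 m, vs 40 m available — it stops with 40 − 31.699 = 8.301 m to spare.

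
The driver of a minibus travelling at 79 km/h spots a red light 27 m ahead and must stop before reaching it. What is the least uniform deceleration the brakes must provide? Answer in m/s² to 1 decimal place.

79 km/h ÷ 3.6 = 21.9444 m/s.
v² = 2a·d ⇒ a = v²/(2d) = 21.9444² / (2 × 27.000) = 481.557 / 54.000 = 8.9177 m/s².

Required deceleration ≈ 8.9 m/s²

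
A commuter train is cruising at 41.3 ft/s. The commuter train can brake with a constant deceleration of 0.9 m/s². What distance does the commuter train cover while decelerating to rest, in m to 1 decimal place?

41.3 ft/s × 0.3048 = 12.5882 m/s.
Braking distance = v²/(2a) = 12.5882² / (2 × 0.900) = 158.463 / 1.800 = 88.035 m.

Braking distance ≈ 88.0 m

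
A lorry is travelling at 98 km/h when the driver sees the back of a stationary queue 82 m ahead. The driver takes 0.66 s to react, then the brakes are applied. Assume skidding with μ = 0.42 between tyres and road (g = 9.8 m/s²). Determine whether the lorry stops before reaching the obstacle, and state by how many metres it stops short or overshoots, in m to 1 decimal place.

98 km/h ÷ 3.6 = 27.2222 m/s.
a = μg = 0.42 × 9.8 = 4.116 m/s².
Reaction distance = 27.2222 × 0.66 = 17.967 m.
Braking distance = v²/(2a) = 741.048 / 8.232 = 90.020 m.
Total stopping distance = 17.967 + 90.020 = 107.987 m, vs 82 m available — it cannot stop in time and overshoots by 107.987 − 82 = 25.987 m.

No — it overshoots by 26.0 m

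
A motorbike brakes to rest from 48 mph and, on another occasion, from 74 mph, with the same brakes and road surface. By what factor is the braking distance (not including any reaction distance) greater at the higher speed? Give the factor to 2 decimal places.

Braking distance d = v²/(2a), so with a fixed, d ∝ v².
Factor = (74/48)² = 1.5417² = 2.3768.

Factor ≈ 2.38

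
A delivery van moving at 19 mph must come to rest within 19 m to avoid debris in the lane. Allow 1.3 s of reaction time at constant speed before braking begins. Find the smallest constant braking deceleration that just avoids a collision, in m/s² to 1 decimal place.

19 mph × 0.44704 = 8.4938 m/s.
Distance covered during reaction = 8.4938 × 1.3 = 11.042 m.
Distance available for braking: 19 − 11.042 = 7.958 m.
v² = 2a·d ⇒ a = v²/(2d) = 8.4938² / (2 × 7.958) = 72.145 / 15.916 = 4.5329 m/s².

Required deceleration ≈ 4.5 m/s²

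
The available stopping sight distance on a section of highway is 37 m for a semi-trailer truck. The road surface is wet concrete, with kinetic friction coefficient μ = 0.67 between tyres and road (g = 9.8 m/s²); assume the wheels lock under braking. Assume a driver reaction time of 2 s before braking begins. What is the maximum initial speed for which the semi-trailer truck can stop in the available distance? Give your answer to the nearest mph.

a = μg = 0.67 × 9.8 = 6.566 m/s².
Stopping distance: v·t_r + v²/(2a) = 37 with t_r = 2 s and a = 6.566 m/s².
So v² + 26.264 v − 485.88 = 0.
Positive root: v = −a·t_r + √((a·t_r)² + 2a·d) = −13.132 + √(172.449 + 485.88) = 12.5259 m/s.
12.5259 m/s ÷ 0.44704 = 28.020 mph.

Maximum speed ≈ 28 mph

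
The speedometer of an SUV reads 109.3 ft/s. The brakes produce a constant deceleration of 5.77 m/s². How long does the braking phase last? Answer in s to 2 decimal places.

109.3 ft/s × 0.3048 = 33.3146 m/s.
Braking time = v/a = 33.3146 / 5.770 = 5.774 s.

Braking time ≈ 5.77 s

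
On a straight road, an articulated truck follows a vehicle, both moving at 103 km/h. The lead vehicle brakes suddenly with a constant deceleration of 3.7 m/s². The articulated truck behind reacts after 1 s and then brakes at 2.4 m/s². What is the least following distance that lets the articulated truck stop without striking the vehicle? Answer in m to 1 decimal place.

103 km/h ÷ 3.6 = 28.6111 m/s.
Leader travels v²/(2a_L) = 818.595 / 7.400 = 110.621 m before stopping.
Follower covers v·t_r = 28.6111 × 1 = 28.611 m while reacting, then v²/(2a_F) = 818.595 / 4.800 = 170.541 m while braking, for a total of 28.611 + 170.541 = 199.152 m.
Since a_F ≤ a_L and the follower starts braking later, the follower is never slower than the leader, so the closest approach is when both have stopped.
Minimum gap = 199.152 − 110.621 = 88.531 m.

Minimum gap ≈ 88.5 m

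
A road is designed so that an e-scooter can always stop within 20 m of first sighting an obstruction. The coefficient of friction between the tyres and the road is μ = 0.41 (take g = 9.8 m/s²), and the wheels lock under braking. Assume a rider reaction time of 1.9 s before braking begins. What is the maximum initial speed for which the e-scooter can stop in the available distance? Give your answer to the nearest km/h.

a = μg = 0.41 × 9.8 = 4.018 m/s².
Stopping distance: v·t_r + v²/(2a) = 20 with t_r = 1.9 s and a = 4.018 m/s².
So v² + 15.268 v − 160.72 = 0.
Positive root: v = −a·t_r + √((a·t_r)² + 2a·d) = −7.634 + √(58.278 + 160.72) = 7.1646 m/s.
7.1646 m/s × 3.6 = 25.793 km/h.

Maximum speed ≈ 26 km/h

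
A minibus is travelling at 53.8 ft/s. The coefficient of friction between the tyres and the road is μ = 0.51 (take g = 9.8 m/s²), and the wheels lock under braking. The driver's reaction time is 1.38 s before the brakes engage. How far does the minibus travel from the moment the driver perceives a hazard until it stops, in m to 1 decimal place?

53.8 ft/s × 0.3048 = 16.3982 m/s.
a = μg = 0.51 × 9.8 = 4.998 m/s².
Reaction distance = v·t_r = 16.3982 × 1.38 = 22.630 m.
Braking distance = v²/(2a) = 16.3982² / (2 × 4.998) = 268.901 / 9.996 = 26.901 m.
Total = 22.630 + 26.901 = 49.531 m.

Total stopping distance ≈ 49.5 m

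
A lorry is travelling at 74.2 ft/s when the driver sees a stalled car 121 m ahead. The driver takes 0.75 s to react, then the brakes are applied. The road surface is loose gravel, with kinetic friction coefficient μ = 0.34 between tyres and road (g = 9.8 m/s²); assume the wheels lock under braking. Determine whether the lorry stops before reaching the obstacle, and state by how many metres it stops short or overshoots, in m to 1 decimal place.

Yes — it stops 27.3 m short of the obstacle

74.2 ft/s × 0.3048 = 22.6162 m/s.
a = μg = 0.34 × 9.8 = 3.332 m/s².
Reaction distance = 22.6162 × 0.75 = 16.962 m.
Braking distance = v²/(2a) = 511.493 / 6.664 = 76.755 m.
Total stopping distance = 16.962 + 76.755 = 93.717 m, vs 121 m available — it stops with 121 − 93.717 = 27.283 m to spare.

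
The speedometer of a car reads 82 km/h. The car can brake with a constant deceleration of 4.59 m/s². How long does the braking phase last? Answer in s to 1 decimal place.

Braking time ≈ 5.0 s

82 km/h ÷ 3.6 = 22.7778 m/s.
Braking time = v/a = 22.7778 / 4.590 = 4.962 s.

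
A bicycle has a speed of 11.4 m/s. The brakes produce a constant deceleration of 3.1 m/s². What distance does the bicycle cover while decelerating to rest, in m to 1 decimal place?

Braking distance = v²/(2a) = 11.4000² / (2 × 3.100) = 129.960 / 6.200 = 20.961 m.

Braking distance ≈ 21.0 m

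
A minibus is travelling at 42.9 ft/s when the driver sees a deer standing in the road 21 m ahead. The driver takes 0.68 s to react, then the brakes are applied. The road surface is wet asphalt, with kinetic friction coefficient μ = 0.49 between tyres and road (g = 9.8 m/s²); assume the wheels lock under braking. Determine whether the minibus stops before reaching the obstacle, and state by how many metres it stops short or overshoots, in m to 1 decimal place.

No — it overshoots by 5.7 m

42.9 ft/s × 0.3048 = 13.0759 m/s.
a = μg = 0.49 × 9.8 = 4.802 m/s².
Reaction distance = 13.0759 × 0.68 = 8.892 m.
Braking distance = v²/(2a) = 170.979 / 9.604 = 17.803 m.
Total stopping distance = 8.892 + 17.803 = 26.695 m, vs 21 m available — it cannot stop in time and overshoots by 26.695 − 21 = 5.695 m.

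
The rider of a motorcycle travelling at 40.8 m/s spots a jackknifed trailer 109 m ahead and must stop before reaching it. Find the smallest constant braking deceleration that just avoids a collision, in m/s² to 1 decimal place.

v² = 2a·d ⇒ a = v²/(2d) = 40.8000² / (2 × 109.000) = 1664.640 / 218.000 = 7.6360 m/s².

Required deceleration ≈ 7.6 m/s²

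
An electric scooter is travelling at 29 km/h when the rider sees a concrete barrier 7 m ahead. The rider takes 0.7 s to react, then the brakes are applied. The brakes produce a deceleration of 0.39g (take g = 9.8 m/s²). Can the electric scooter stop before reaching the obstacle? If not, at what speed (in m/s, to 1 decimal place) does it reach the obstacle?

No — it strikes the obstacle at 7.4 m/s

29 km/h ÷ 3.6 = 8.0556 m/s.
a = 0.39 × 9.8 = 3.822 m/s².
Reaction distance = 8.0556 × 0.7 = 5.639 m.
Braking distance needed to stop: v²/(2a) = 64.893 / 7.644 = 8.489 m, so total needed = 5.639 + 8.489 = 14.128 m > 7 m — it cannot stop.
Distance remaining when braking begins: 7 − 5.639 = 1.361 m.
v² = v₀² − 2a·d = 64.893 − 2 × 3.822 × 1.361 = 54.490 m²/s².
v = √54.490 = 7.382 m/s.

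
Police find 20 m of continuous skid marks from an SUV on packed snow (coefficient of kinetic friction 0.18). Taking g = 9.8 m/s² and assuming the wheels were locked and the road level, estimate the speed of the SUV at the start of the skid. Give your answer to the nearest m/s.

Deceleration a = μg = 0.18 × 9.8 = 1.764 m/s².
v = √(2a·d) = √(2 × 1.764 × 20) = √70.560 = 8.4000 m/s.

Initial speed ≈ 8 m/s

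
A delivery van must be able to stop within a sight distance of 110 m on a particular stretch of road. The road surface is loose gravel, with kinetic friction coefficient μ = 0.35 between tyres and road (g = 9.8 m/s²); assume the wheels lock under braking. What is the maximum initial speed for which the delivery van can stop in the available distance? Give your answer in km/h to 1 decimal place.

a = μg = 0.35 × 9.8 = 3.430 m/s².
v²/(2a) = d ⇒ v = √(2 × 3.430 × 110) = √754.60 = 27.4700 m/s.
27.4700 m/s × 3.6 = 98.892 km/h.

Maximum speed ≈ 98.9 km/h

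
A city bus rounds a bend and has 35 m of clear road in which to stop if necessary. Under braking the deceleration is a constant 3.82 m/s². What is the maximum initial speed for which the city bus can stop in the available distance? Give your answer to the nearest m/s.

Maximum speed ≈ 16 m/s

v²/(2a) = d ⇒ v = √(2 × 3.820 × 35) = √267.40 = 16.3524 m/s.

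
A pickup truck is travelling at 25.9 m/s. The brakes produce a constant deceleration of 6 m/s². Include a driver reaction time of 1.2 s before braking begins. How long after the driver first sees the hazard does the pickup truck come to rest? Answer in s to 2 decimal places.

Braking time = v/a = 25.9000 / 6.000 = 4.317 s.
Total = 1.2 + 4.317 = 5.517 s.

Total time ≈ 5.52 s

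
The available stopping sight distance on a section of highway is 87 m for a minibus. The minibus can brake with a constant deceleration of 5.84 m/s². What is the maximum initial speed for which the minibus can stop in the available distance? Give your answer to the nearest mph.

Maximum speed ≈ 71 mph

v²/(2a) = d ⇒ v = √(2 × 5.840 × 87) = √1016.16 = 31.8773 m/s.
31.8773 m/s ÷ 0.44704 = 71.307 mph.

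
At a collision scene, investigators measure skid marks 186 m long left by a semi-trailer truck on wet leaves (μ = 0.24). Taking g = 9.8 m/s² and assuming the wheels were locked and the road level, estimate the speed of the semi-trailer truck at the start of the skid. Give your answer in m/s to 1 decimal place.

Initial speed ≈ 29.6 m/s

Deceleration a = μg = 0.24 × 9.8 = 2.352 m/s².
v = √(2a·d) = √(2 × 2.352 × 186) = √874.944 = 29.5795 m/s.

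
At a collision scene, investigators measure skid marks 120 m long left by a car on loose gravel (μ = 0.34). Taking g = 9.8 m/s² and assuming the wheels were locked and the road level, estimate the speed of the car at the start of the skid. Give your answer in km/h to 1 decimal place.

Deceleration a = μg = 0.34 × 9.8 = 3.332 m/s².
v = √(2a·d) = √(2 × 3.332 × 120) = √799.680 = 28.2786 m/s.
= 28.2786 × 3.6 = 101.803 km/h.

Initial speed ≈ 101.8 km/h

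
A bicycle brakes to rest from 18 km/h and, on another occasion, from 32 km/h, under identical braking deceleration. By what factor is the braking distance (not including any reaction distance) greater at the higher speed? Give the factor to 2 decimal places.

Factor ≈ 3.16

Braking distance d = v²/(2a), so with a fixed, d ∝ v².
Factor = (32/18)² = 1.7778² = 3.1606.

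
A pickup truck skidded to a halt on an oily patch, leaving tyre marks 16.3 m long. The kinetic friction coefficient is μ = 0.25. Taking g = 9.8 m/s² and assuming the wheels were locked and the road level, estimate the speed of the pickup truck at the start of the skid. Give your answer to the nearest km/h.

Deceleration a = μg = 0.25 × 9.8 = 2.450 m/s².
v = √(2a·d) = √(2 × 2.450 × 16.3) = √79.870 = 8.9370 m/s.
= 8.9370 × 3.6 = 32.173 km/h.

Initial speed ≈ 32 km/h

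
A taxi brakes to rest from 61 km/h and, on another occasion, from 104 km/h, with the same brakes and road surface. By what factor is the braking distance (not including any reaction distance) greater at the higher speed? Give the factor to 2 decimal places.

Braking distance d = v²/(2a), so with a fixed, d ∝ v².
Factor = (104/61)² = 1.7049² = 2.9067.

Factor ≈ 2.91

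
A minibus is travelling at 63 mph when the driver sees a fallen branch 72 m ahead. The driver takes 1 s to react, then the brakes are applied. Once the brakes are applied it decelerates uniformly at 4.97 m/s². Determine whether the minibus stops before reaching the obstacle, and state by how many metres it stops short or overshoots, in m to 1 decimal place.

63 mph × 0.44704 = 28.1635 m/s.
Reaction distance = 28.1635 × 1 = 28.163 m.
Braking distance = v²/(2a) = 793.183 / 9.940 = 79.797 m.
Total stopping distance = 28.163 + 79.797 = 107.960 m, vs 72 m available — it cannot stop in time and overshoots by 107.960 − 72 = 35.960 m.

No — it overshoots by 36.0 m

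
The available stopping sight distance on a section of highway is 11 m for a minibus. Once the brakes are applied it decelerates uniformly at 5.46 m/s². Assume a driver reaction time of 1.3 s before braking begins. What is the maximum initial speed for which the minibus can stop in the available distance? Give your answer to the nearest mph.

Stopping distance: v·t_r + v²/(2a) = 11 with t_r = 1.3 s and a = 5.460 m/s².
So v² + 14.196 v − 120.12 = 0.
Positive root: v = −a·t_r + √((a·t_r)² + 2a·d) = −7.098 + √(50.382 + 120.12) = 5.9596 m/s.
5.9596 m/s ÷ 0.44704 = 13.331 mph.

Maximum speed ≈ 13 mph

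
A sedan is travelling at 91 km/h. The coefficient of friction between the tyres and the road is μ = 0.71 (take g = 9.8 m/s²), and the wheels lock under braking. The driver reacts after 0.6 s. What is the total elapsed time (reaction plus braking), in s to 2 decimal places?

Total time ≈ 4.23 s

91 km/h ÷ 3.6 = 25.2778 m/s.
a = μg = 0.71 × 9.8 = 6.958 m/s².
Braking time = v/a = 25.2778 / 6.958 = 3.633 s.
Total = 0.6 + 3.633 = 4.233 s.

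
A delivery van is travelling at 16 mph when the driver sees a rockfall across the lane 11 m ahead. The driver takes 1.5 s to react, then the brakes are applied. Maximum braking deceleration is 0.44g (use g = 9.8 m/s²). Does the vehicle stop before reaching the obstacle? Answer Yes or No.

16 mph × 0.44704 = 7.1526 m/s.
a = 0.44 × 9.8 = 4.312 m/s².
Reaction distance = 7.1526 × 1.5 = 10.729 m.
Braking distance = v²/(2a) = 51.160 / 8.624 = 5.932 m.
Total stopping distance = 10.729 + 5.932 = 16.661 m, vs 11 m available — it cannot stop in time and overshoots by 16.661 − 11 = 5.661 m.

No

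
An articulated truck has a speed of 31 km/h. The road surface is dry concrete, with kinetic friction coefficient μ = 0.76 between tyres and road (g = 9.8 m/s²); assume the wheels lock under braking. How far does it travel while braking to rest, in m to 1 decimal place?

31 km/h ÷ 3.6 = 8.6111 m/s.
a = μg = 0.76 × 9.8 = 7.448 m/s².
Braking distance = v²/(2a) = 8.6111² / (2 × 7.448) = 74.151 / 14.896 = 4.978 m.

Braking distance ≈ 5.0 m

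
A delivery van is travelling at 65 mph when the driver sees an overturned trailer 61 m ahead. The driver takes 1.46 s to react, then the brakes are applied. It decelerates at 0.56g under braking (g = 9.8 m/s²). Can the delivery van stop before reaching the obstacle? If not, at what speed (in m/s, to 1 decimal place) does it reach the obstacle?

65 mph × 0.44704 = 29.0576 m/s.
a = 0.56 × 9.8 = 5.488 m/s².
Reaction distance = 29.0576 × 1.46 = 42.424 m.
Braking distance needed to stop: v²/(2a) = 844.344 / 10.976 = 76.926 m, so total needed = 42.424 + 76.926 = 119.350 m > 61 m — it cannot stop.
Distance remaining when braking begins: 61 − 42.424 = 18.576 m.
v² = v₀² − 2a·d = 844.344 − 2 × 5.488 × 18.576 = 640.454 m²/s².
v = √640.454 = 25.307 m/s.

No — it strikes the obstacle at 25.3 m/s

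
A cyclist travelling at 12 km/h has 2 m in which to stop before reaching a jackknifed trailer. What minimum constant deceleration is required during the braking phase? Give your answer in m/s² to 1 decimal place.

Required deceleration ≈ 2.8 m/s²

12 km/h ÷ 3.6 = 3.3333 m/s.
v² = 2a·d ⇒ a = v²/(2d) = 3.3333² / (2 × 2.000) = 11.111 / 4.000 = 2.7778 m/s².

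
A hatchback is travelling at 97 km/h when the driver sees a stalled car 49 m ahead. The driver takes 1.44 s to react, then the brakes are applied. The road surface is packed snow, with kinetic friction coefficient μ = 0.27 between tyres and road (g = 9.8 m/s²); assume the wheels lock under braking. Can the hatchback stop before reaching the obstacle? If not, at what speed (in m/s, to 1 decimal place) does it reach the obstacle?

97 km/h ÷ 3.6 = 26.9444 m/s.
a = μg = 0.27 × 9.8 = 2.646 m/s².
Reaction distance = 26.9444 × 1.44 = 38.800 m.
Braking distance needed to stop: v²/(2a) = 726.001 / 5.292 = 137.188 m, so total needed = 38.800 + 137.188 = 175.988 m > 49 m — it cannot stop.
Distance remaining when braking begins: 49 − 38.800 = 10.200 m.
v² = v₀² − 2a·d = 726.001 − 2 × 2.646 × 10.200 = 672.023 m²/s².
v = √672.023 = 25.923 m/s.

No — it strikes the obstacle at 25.9 m/s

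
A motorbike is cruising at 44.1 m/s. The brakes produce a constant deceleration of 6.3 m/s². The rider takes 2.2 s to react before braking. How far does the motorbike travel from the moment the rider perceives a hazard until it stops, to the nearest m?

Total stopping distance ≈ 251 m

Reaction distance = v·t_r = 44.1000 × 2.2 = 97.020 m.
Braking distance = v²/(2a) = 44.1000² / (2 × 6.300) = 1944.810 / 12.600 = 154.350 m.
Total = 97.020 + 154.350 = 251.370 m.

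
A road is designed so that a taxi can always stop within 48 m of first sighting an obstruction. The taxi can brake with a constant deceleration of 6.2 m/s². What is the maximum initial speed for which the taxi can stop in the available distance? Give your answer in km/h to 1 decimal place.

v²/(2a) = d ⇒ v = √(2 × 6.200 × 48) = √595.20 = 24.3967 m/s.
24.3967 m/s × 3.6 = 87.828 km/h.

Maximum speed ≈ 87.8 km/h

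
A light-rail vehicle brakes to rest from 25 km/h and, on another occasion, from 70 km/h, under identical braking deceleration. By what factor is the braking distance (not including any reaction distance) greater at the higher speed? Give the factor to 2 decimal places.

Braking distance d = v²/(2a), so with a fixed, d ∝ v².
Factor = (70/25)² = 2.8000² = 7.8400.

Factor ≈ 7.84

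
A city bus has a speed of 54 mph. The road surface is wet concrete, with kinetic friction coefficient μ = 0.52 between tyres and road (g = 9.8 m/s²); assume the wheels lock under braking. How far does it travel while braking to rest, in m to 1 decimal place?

Braking distance ≈ 57.2 m

54 mph × 0.44704 = 24.1402 m/s.
a = μg = 0.52 × 9.8 = 5.096 m/s².
Braking distance = v²/(2a) = 24.1402² / (2 × 5.096) = 582.749 / 10.192 = 57.177 m.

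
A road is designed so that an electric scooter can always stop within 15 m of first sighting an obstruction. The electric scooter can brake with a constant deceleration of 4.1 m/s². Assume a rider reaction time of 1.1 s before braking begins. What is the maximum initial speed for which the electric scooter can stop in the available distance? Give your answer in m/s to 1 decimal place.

Maximum speed ≈ 7.5 m/s

Stopping distance: v·t_r + v²/(2a) = 15 with t_r = 1.1 s and a = 4.100 m/s².
So v² + 9.020 v − 123.00 = 0.
Positive root: v = −a·t_r + √((a·t_r)² + 2a·d) = −4.510 + √(20.340 + 123.00) = 7.4625 m/s.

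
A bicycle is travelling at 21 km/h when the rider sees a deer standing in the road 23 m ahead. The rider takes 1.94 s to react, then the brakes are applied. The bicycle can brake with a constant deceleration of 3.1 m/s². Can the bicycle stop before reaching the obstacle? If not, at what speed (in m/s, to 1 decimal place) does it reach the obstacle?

21 km/h ÷ 3.6 = 5.8333 m/s.
Reaction distance = 5.8333 × 1.94 = 11.317 m.
Braking distance = v²/(2a) = 34.027 / 6.200 = 5.488 m.
Total stopping distance = 11.317 + 5.488 = 16.805 m, vs 23 m available — it stops with 23 − 16.805 = 6.195 m to spare.

Yes — it stops about 6.2 m short of the obstacle, so it never reaches it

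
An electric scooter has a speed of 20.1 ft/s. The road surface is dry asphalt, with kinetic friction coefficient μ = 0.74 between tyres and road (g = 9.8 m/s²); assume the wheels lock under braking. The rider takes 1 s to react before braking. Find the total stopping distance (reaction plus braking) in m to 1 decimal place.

20.1 ft/s × 0.3048 = 6.1265 m/s.
a = μg = 0.74 × 9.8 = 7.252 m/s².
Reaction distance = v·t_r = 6.1265 × 1 = 6.127 m.
Braking distance = v²/(2a) = 6.1265² / (2 × 7.252) = 37.534 / 14.504 = 2.588 m.
Total = 6.127 + 2.588 = 8.715 m.

Total stopping distance ≈ 8.7 m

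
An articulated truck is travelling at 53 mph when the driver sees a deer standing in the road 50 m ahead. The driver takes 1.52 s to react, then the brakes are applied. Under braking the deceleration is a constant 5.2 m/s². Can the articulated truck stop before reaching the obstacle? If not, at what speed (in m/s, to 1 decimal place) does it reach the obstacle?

53 mph × 0.44704 = 23.6931 m/s.
Reaction distance = 23.6931 × 1.52 = 36.014 m.
Braking distance needed to stop: v²/(2a) = 561.363 / 10.400 = 53.977 m, so total needed = 36.014 + 53.977 = 89.991 m > 50 m — it cannot stop.
Distance remaining when braking begins: 50 − 36.014 = 13.986 m.
v² = v₀² − 2a·d = 561.363 − 2 × 5.200 × 13.986 = 415.909 m²/s².
v = √415.909 = 20.394 m/s.

No — it strikes the obstacle at 20.4 m/s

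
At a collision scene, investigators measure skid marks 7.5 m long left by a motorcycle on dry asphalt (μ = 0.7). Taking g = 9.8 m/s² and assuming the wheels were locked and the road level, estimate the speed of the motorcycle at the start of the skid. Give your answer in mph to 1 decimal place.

Deceleration a = μg = 0.7 × 9.8 = 6.860 m/s².
v = √(2a·d) = √(2 × 6.860 × 7.5) = √102.900 = 10.1440 m/s.
= 10.1440 ÷ 0.44704 = 22.691 mph.

Initial speed ≈ 22.7 mph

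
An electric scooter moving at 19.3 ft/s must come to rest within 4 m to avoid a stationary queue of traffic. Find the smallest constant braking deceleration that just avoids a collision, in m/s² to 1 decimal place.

19.3 ft/s × 0.3048 = 5.8826 m/s.
v² = 2a·d ⇒ a = v²/(2d) = 5.8826² / (2 × 4.000) = 34.605 / 8.000 = 4.3256 m/s².

Required deceleration ≈ 4.3 m/s²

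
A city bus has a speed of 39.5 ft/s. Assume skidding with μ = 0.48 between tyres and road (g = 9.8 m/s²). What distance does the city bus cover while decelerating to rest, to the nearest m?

39.5 ft/s × 0.3048 = 12.0396 m/s.
a = μg = 0.48 × 9.8 = 4.704 m/s².
Braking distance = v²/(2a) = 12.0396² / (2 × 4.704) = 144.952 / 9.408 = 15.407 m.

Braking distance ≈ 15 m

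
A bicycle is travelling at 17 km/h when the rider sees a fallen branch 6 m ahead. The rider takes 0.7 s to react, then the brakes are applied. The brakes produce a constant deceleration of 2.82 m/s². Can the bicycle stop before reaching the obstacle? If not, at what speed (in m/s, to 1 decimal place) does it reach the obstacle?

17 km/h ÷ 3.6 = 4.7222 m/s.
Reaction distance = 4.7222 × 0.7 = 3.306 m.
Braking distance needed to stop: v²/(2a) = 22.299 / 5.640 = 3.954 m, so total needed = 3.306 + 3.954 = 7.260 m > 6 m — it cannot stop.
Distance remaining when braking begins: 6 − 3.306 = 2.694 m.
v² = v₀² − 2a·d = 22.299 − 2 × 2.820 × 2.694 = 7.105 m²/s².
v = √7.105 = 2.666 m/s.

No — it strikes the obstacle at 2.7 m/s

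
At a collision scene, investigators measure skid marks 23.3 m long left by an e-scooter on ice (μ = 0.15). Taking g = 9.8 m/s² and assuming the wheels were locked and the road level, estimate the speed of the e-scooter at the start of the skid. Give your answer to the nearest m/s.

Deceleration a = μg = 0.15 × 9.8 = 1.470 m/s².
v = √(2a·d) = √(2 × 1.470 × 23.3) = √68.502 = 8.2766 m/s.

Initial speed ≈ 8 m/s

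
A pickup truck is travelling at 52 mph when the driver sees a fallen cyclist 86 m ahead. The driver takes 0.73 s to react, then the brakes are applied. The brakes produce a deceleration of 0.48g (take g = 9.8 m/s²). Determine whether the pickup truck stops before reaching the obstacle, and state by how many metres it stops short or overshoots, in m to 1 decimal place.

52 mph × 0.44704 = 23.2461 m/s.
a = 0.48 × 9.8 = 4.704 m/s².
Reaction distance = 23.2461 × 0.73 = 16.970 m.
Braking distance = v²/(2a) = 540.381 / 9.408 = 57.438 m.
Total stopping distance = 16.970 + 57.438 = 74.408 m, vs 86 m available — it stops with 86 − 74.408 = 11.592 m to spare.

Yes — it stops 11.6 m short of the obstacle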